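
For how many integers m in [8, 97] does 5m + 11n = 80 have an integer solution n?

gcd(11, 5):
  11 = 2×5 + 1
  5 = 5×1
so gcd(11, 5) = 1.
Back-substitute for Bézout coefficients:
  1 = 11 - 2×5
  ... = 5×(-2) + 11×(1)
Scale by 80: particular solution (-160, 80); reduce m mod 11: (5, 5).
General solution: m = 5 + 11t, n = 5 - 5t for integer t.
8 ≤ 5 + 11t ≤ 97 gives t ∈ [1, 8], which is 8 values.

8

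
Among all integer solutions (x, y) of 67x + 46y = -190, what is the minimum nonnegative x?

gcd(67, 46):
  67 = 1*46 + 21
  46 = 2*21 + 4
  21 = 5*4 + 1
  4 = 4*1
so gcd(67, 46) = 1.
1 divides -190, so solutions exist.
Back-substitute for Bézout coefficients:
  1 = 21 - 5*4
  ... = 67*(11) + 46*(-16)
Scale by -190/1 = -190: (x₀, y₀) = (-2090, 3040).
General solution: x = -2090 + 46t, y = 3040 - 67t for integer t.
x ≥ 0: smallest is -2090 mod 46 = 26 (at t = 46), with y = -42.

26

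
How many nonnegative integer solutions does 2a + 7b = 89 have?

6

gcd(7, 2) = 1.
By Bézout, 2·(-3) + 7·(1) = 1.
One solution: (6, 11).
General: a = 6 + 7t, b = 11 - 2t.
a ≥ 0 ⇒ t ≥ 0; b ≥ 0 ⇒ t ≤ 5. So t ∈ [0, 5]: 6 solutions.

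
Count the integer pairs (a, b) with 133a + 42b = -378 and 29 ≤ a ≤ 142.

gcd(133, 42) = 7  (133 = 3×42 + 7, 42 = 6×7).
Back-substituting, 133×(1) + 42×(-3) = 7.
Scale by -54: particular solution (-54, 162); reduce a mod 6: (0, -9).
General solution: a = 0 + 6t, b = -9 - 19t for integer t.
29 ≤ 0 + 6t ≤ 142 gives t ∈ [5, 23], which is 19 values.

19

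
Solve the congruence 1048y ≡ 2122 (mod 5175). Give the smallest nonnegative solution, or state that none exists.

1039

gcd(5175, 1048) = 1  (5175 = 4·1048 + 983, 1048 = 1·983 + 65, 983 = 15·65 + 8, 65 = 8·8 + 1, 8 = 8·1).
1 divides 2122, so solutions exist.
Back-substituting, 1048·(637) + 5175·(-129) = 1.
So 1048·(637) ≡ 1 (mod 5175); multiply by 2122: y ≡ 1351714 (mod 5175).
Smallest nonnegative: y = 1351714 mod 5175 = 1039.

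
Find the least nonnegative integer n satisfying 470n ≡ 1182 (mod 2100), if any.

no solution

gcd(2100, 470):
  2100 = 4×470 + 220
  470 = 2×220 + 30
  220 = 7×30 + 10
  30 = 3×10
so gcd(2100, 470) = 10.
10 does not divide 1182, so the congruence has no solution.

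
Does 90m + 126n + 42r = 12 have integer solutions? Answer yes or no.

yes

gcd(126, 90) = 18.
gcd(18, 42) = 6.
6 divides 12, so integer solutions exist.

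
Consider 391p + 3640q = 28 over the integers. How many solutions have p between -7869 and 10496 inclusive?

5

gcd(3640, 391) = 1.
By Bézout, 391·(391) + 3640·(-42) = 1.
Particular solution: (28, -3).
General solution: p = 28 + 3640t, q = -3 - 391t for integer t.
-7869 ≤ 28 + 3640t ≤ 10496 gives t ∈ [-2, 2], which is 5 values.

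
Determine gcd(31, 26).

gcd(31, 26):
  31 = 1×26 + 5
  26 = 5×5 + 1
  5 = 5×1
so gcd(31, 26) = 1.

1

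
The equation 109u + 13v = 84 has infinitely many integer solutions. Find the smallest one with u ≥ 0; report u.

9

gcd(109, 13):
  109 = 8×13 + 5
  13 = 2×5 + 3
  5 = 1×3 + 2
  3 = 1×2 + 1
  2 = 2×1
so gcd(109, 13) = 1.
1 divides 84, so solutions exist.
Back-substitute for Bézout coefficients:
  1 = 3 - 1×2
  ... = 109×(-5) + 13×(42)
Scale by 84/1 = 84: (u₀, v₀) = (-420, 3528).
General solution: u = -420 + 13t, v = 3528 - 109t for integer t.
u ≥ 0: smallest is -420 mod 13 = 9 (at t = 33), with v = -69.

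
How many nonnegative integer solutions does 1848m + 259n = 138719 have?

2

gcd(1848, 259):
  1848 = 7×259 + 35
  259 = 7×35 + 14
  35 = 2×14 + 7
  14 = 2×7
so gcd(1848, 259) = 7.
Back-substitute for Bézout coefficients:
  7 = 35 - 2×14
  ... = 1848×(15) + 259×(-107)
Scale by 19817: one solution is (297255, -2120419). Reduce m mod 37: (34, 293).
General: m = 34 + 37t, n = 293 - 264t.
m ≥ 0 ⇒ t ≥ 0; n ≥ 0 ⇒ t ≤ 1. So t ∈ [0, 1]: 2 solutions.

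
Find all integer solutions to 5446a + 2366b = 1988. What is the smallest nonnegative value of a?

gcd(5446, 2366) = 14.
14 divides 1988, so solutions exist.
By Bézout, 5446·(-53) + 2366·(122) = 14.
Scale by 1988/14 = 142: (a₀, b₀) = (-7526, 17324).
General solution: a = -7526 + 169t, b = 17324 - 389t for integer t.
a ≥ 0: smallest is -7526 mod 169 = 79 (at t = 45), with b = -181.

79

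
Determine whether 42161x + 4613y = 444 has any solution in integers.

gcd(42161, 4613):
  42161 = 9×4613 + 644
  4613 = 7×644 + 105
  644 = 6×105 + 14
  105 = 7×14 + 7
  14 = 2×7
so gcd(42161, 4613) = 7.
7 does not divide 444 (remainder 3), so no integer solutions.

no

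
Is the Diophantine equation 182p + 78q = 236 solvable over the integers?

no

gcd(182, 78):
  182 = 2·78 + 26
  78 = 3·26
so gcd(182, 78) = 26.
26 does not divide 236 (remainder 2), so no integer solutions.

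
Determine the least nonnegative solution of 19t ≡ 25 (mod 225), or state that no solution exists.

gcd(225, 19) = 1  (225 = 11·19 + 16, 19 = 1·16 + 3, 16 = 5·3 + 1, 3 = 3·1).
1 divides 25, so solutions exist.
Back-substituting, 19·(-71) + 225·(6) = 1.
So 19·(-71) ≡ 1 (mod 225); multiply by 25: t ≡ -1775 (mod 225).
Smallest nonnegative: t = -1775 mod 225 = 25.

25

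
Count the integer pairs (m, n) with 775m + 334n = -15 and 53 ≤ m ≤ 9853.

29

gcd(775, 334) = 1.
By Bézout, 775·(-103) + 334·(239) = 1.
Particular solution: (209, -485).
General solution: m = 209 + 334t, n = -485 - 775t for integer t.
53 ≤ 209 + 334t ≤ 9853 gives t ∈ [0, 28], which is 29 values.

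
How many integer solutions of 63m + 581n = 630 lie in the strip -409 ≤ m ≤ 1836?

gcd(581, 63):
  581 = 9×63 + 14
  63 = 4×14 + 7
  14 = 2×7
so gcd(581, 63) = 7.
Back-substitute for Bézout coefficients:
  7 = 63 - 4×14
  ... = 63×(37) + 581×(-4)
Scale by 90: particular solution (3330, -360); reduce m mod 83: (10, 0).
General solution: m = 10 + 83t, n = 0 - 9t for integer t.
-409 ≤ 10 + 83t ≤ 1836 gives t ∈ [-5, 22], which is 28 values.

28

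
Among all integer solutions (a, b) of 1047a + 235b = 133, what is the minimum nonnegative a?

gcd(1047, 235) = 1  (1047 = 4·235 + 107, 235 = 2·107 + 21, 107 = 5·21 + 2, 21 = 10·2 + 1, 2 = 2·1).
1 divides 133, so solutions exist.
Back-substituting, 1047·(-112) + 235·(499) = 1.
Scale by 133/1 = 133: (a₀, b₀) = (-14896, 66367).
General solution: a = -14896 + 235t, b = 66367 - 1047t for integer t.
a ≥ 0: smallest is -14896 mod 235 = 144 (at t = 64), with b = -641.

144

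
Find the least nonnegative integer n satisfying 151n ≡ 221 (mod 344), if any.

227

gcd(344, 151) = 1  (344 = 2×151 + 42, 151 = 3×42 + 25, 42 = 1×25 + 17, 25 = 1×17 + 8, 17 = 2×8 + 1, 8 = 8×1).
1 divides 221, so solutions exist.
Back-substituting, 151×(-41) + 344×(18) = 1.
So 151×(-41) ≡ 1 (mod 344); multiply by 221: n ≡ -9061 (mod 344).
Smallest nonnegative: n = -9061 mod 344 = 227.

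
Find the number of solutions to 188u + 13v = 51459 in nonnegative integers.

21

gcd(188, 13) = 1  (188 = 14×13 + 6, 13 = 2×6 + 1, 6 = 6×1).
Back-substituting, 188×(-2) + 13×(29) = 1.
Scale by 51459: one solution is (-102918, 1492311). Reduce u mod 13: (3, 3915).
General: u = 3 + 13t, v = 3915 - 188t.
u ≥ 0 ⇒ t ≥ 0; v ≥ 0 ⇒ t ≤ 20. So t ∈ [0, 20]: 21 solutions.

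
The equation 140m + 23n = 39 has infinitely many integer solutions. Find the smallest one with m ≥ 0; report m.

8

gcd(140, 23) = 1  (140 = 6×23 + 2, 23 = 11×2 + 1, 2 = 2×1).
1 divides 39, so solutions exist.
Back-substituting, 140×(-11) + 23×(67) = 1.
Scale by 39/1 = 39: (m₀, n₀) = (-429, 2613).
General solution: m = -429 + 23t, n = 2613 - 140t for integer t.
m ≥ 0: smallest is -429 mod 23 = 8 (at t = 19), with n = -47.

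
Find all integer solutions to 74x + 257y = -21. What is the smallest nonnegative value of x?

gcd(257, 74) = 1.
1 divides -21, so solutions exist.
By Bézout, 74*(66) + 257*(-19) = 1.
Scale by -21/1 = -21: (x₀, y₀) = (-1386, 399).
General solution: x = -1386 + 257t, y = 399 - 74t for integer t.
x ≥ 0: smallest is -1386 mod 257 = 156 (at t = 6), with y = -45.

156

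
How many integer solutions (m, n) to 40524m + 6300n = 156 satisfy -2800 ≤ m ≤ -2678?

gcd(40524, 6300) = 12.
By Bézout, 40524*(-37) + 6300*(238) = 12.
Particular solution: (44, -283).
General solution: m = 44 + 525t, n = -283 - 3377t for integer t.
-2800 ≤ 44 + 525t ≤ -2678 gives t ∈ [-5, -6], which is 0 values.

0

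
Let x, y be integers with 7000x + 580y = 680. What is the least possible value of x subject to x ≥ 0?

17

gcd(7000, 580):
  7000 = 12×580 + 40
  580 = 14×40 + 20
  40 = 2×20
so gcd(7000, 580) = 20.
20 divides 680, so solutions exist.
Back-substitute for Bézout coefficients:
  20 = 580 - 14×40
  ... = 7000×(-14) + 580×(169)
Scale by 680/20 = 34: (x₀, y₀) = (-476, 5746).
General solution: x = -476 + 29t, y = 5746 - 350t for integer t.
x ≥ 0: smallest is -476 mod 29 = 17 (at t = 17), with y = -204.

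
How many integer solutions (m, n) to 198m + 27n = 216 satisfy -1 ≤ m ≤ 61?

gcd(198, 27) = 9  (198 = 7·27 + 9, 27 = 3·9).
Back-substituting, 198·(1) + 27·(-7) = 9.
Scale by 24: particular solution (24, -168); reduce m mod 3: (0, 8).
General solution: m = 0 + 3t, n = 8 - 22t for integer t.
-1 ≤ 0 + 3t ≤ 61 gives t ∈ [0, 20], which is 21 values.

21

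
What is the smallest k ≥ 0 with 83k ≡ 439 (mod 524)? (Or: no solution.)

201

gcd(524, 83):
  524 = 6·83 + 26
  83 = 3·26 + 5
  26 = 5·5 + 1
  5 = 5·1
so gcd(524, 83) = 1.
1 divides 439, so solutions exist.
Back-substitute for Bézout coefficients:
  1 = 26 - 5·5
  ... = 83·(-101) + 524·(16)
So 83·(-101) ≡ 1 (mod 524); multiply by 439: k ≡ -44339 (mod 524).
Smallest nonnegative: k = -44339 mod 524 = 201.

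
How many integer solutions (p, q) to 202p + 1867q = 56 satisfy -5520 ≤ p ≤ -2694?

gcd(1867, 202) = 1.
By Bézout, 202·(-305) + 1867·(33) = 1.
Particular solution: (1590, -172).
General solution: p = 1590 + 1867t, q = -172 - 202t for integer t.
-5520 ≤ 1590 + 1867t ≤ -2694 gives t ∈ [-3, -3], which is 1 value.

1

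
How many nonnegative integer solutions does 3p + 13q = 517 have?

13

gcd(13, 3) = 1.
By Bézout, 3·(-4) + 13·(1) = 1.
One solution: (12, 37).
General: p = 12 + 13t, q = 37 - 3t.
p ≥ 0 ⇒ t ≥ 0; q ≥ 0 ⇒ t ≤ 12. So t ∈ [0, 12]: 13 solutions.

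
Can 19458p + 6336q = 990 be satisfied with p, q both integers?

yes

gcd(19458, 6336) = 18  (19458 = 3·6336 + 450, 6336 = 14·450 + 36, 450 = 12·36 + 18, 36 = 2·18).
18 divides 990, so integer solutions exist.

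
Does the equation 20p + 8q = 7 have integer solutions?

no

gcd(20, 8) = 4  (20 = 2·8 + 4, 8 = 2·4).
4 does not divide 7 (remainder 3), so no integer solutions.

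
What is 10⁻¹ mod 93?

gcd(93, 10) = 1.
By Bézout, 10×(28) + 93×(-3) = 1.
So 10×28 ≡ 1 (mod 93), and 28 mod 93 = 28.

28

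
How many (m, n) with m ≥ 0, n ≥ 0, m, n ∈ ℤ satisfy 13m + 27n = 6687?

gcd(27, 13):
  27 = 2·13 + 1
  13 = 13·1
so gcd(27, 13) = 1.
Back-substitute for Bézout coefficients:
  1 = 27 - 2·13
  ... = 13·(-2) + 27·(1)
Scale by 6687: one solution is (-13374, 6687). Reduce m mod 27: (18, 239).
General: m = 18 + 27t, n = 239 - 13t.
m ≥ 0 ⇒ t ≥ 0; n ≥ 0 ⇒ t ≤ 18. So t ∈ [0, 18]: 19 solutions.

19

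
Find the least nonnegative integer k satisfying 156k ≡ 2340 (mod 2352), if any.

15

gcd(2352, 156) = 12  (2352 = 15*156 + 12, 156 = 13*12).
12 divides 2340, so solutions exist.
Back-substituting, 156*(-15) + 2352*(1) = 12.
So 156*(-15) ≡ 12 (mod 2352); multiply by 195: k ≡ -2925 (mod 196).
Smallest nonnegative: k = -2925 mod 196 = 15.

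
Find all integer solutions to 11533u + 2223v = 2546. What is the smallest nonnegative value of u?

38

gcd(11533, 2223):
  11533 = 5*2223 + 418
  2223 = 5*418 + 133
  418 = 3*133 + 19
  133 = 7*19
so gcd(11533, 2223) = 19.
19 divides 2546, so solutions exist.
Back-substitute for Bézout coefficients:
  19 = 418 - 3*133
  ... = 11533*(16) + 2223*(-83)
Scale by 2546/19 = 134: (u₀, v₀) = (2144, -11122).
General solution: u = 2144 + 117t, v = -11122 - 607t for integer t.
u ≥ 0: smallest is 2144 mod 117 = 38 (at t = -18), with v = -196.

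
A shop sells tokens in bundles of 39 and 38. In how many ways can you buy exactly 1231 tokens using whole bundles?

1

Need nonnegative integers with 39j + 38k = 1231.
gcd(39, 38) = 1, and 39·(1) + 38·(-1) = 1.
So (j₀, k₀) = (1231, -1231); general j = 1231 + 38t, k = -1231 - 39t.
j ≥ 0 ⇒ t ≥ -32; k ≥ 0 ⇒ t ≤ -32. That's 1 value of t.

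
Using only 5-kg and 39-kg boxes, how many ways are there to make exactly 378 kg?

Need nonnegative integers with 5j + 39k = 378.
gcd(5, 39) = 1, and 5·(8) + 39·(-1) = 1.
So (j₀, k₀) = (3024, -378); general j = 3024 + 39t, k = -378 - 5t.
j ≥ 0 ⇒ t ≥ -77; k ≥ 0 ⇒ t ≤ -76. That's 2 values of t.

2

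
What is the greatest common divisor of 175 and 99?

1

gcd(175, 99):
  175 = 1×99 + 76
  99 = 1×76 + 23
  76 = 3×23 + 7
  23 = 3×7 + 2
  7 = 3×2 + 1
  2 = 2×1
so gcd(175, 99) = 1.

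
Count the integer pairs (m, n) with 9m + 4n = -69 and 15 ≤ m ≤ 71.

15

gcd(9, 4):
  9 = 2*4 + 1
  4 = 4*1
so gcd(9, 4) = 1.
Back-substitute for Bézout coefficients:
  1 = 9 - 2*4
  ... = 9*(1) + 4*(-2)
Scale by -69: particular solution (-69, 138); reduce m mod 4: (3, -24).
General solution: m = 3 + 4t, n = -24 - 9t for integer t.
15 ≤ 3 + 4t ≤ 71 gives t ∈ [3, 17], which is 15 values.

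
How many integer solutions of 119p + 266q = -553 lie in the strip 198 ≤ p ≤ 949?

gcd(266, 119):
  266 = 2*119 + 28
  119 = 4*28 + 7
  28 = 4*7
so gcd(266, 119) = 7.
Back-substitute for Bézout coefficients:
  7 = 119 - 4*28
  ... = 119*(9) + 266*(-4)
Scale by -79: particular solution (-711, 316); reduce p mod 38: (11, -7).
General solution: p = 11 + 38t, q = -7 - 17t for integer t.
198 ≤ 11 + 38t ≤ 949 gives t ∈ [5, 24], which is 20 values.

20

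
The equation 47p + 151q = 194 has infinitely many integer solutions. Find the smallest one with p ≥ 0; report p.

gcd(151, 47) = 1.
1 divides 194, so solutions exist.
By Bézout, 47×(45) + 151×(-14) = 1.
Scale by 194/1 = 194: (p₀, q₀) = (8730, -2716).
General solution: p = 8730 + 151t, q = -2716 - 47t for integer t.
p ≥ 0: smallest is 8730 mod 151 = 123 (at t = -57), with q = -37.

123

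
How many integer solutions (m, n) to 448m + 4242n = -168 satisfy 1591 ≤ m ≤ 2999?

gcd(4242, 448) = 14.
By Bézout, 448*(-142) + 4242*(15) = 14.
Particular solution: (189, -20).
General solution: m = 189 + 303t, n = -20 - 32t for integer t.
1591 ≤ 189 + 303t ≤ 2999 gives t ∈ [5, 9], which is 5 values.

5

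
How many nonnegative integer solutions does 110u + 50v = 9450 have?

18

gcd(110, 50) = 10.
By Bézout, 110×(1) + 50×(-2) = 10.
One solution: (0, 189).
General: u = 0 + 5t, v = 189 - 11t.
u ≥ 0 ⇒ t ≥ 0; v ≥ 0 ⇒ t ≤ 17. So t ∈ [0, 17]: 18 solutions.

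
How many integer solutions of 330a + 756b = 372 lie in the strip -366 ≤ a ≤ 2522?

gcd(756, 330) = 6.
By Bézout, 330*(55) + 756*(-24) = 6.
Particular solution: (8, -3).
General solution: a = 8 + 126t, b = -3 - 55t for integer t.
-366 ≤ 8 + 126t ≤ 2522 gives t ∈ [-2, 19], which is 22 values.

22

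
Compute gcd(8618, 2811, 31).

1

gcd(8618, 2811) = 1  (8618 = 3×2811 + 185, 2811 = 15×185 + 36, 185 = 5×36 + 5, 36 = 7×5 + 1, 5 = 5×1).
gcd(1, 31) = 1.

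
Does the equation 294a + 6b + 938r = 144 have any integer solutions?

yes

gcd(294, 6) = 6  (294 = 49×6).
gcd(6, 938) = 2.
2 divides 144, so integer solutions exist.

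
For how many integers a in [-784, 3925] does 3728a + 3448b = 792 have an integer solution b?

gcd(3728, 3448) = 8  (3728 = 1×3448 + 280, 3448 = 12×280 + 88, 280 = 3×88 + 16, 88 = 5×16 + 8, 16 = 2×8).
Back-substituting, 3728×(-197) + 3448×(213) = 8.
Scale by 99: particular solution (-19503, 21087); reduce a mod 431: (323, -349).
General solution: a = 323 + 431t, b = -349 - 466t for integer t.
-784 ≤ 323 + 431t ≤ 3925 gives t ∈ [-2, 8], which is 11 values.

11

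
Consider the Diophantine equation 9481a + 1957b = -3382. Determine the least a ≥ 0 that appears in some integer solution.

24

gcd(9481, 1957) = 19.
19 divides -3382, so solutions exist.
By Bézout, 9481·(45) + 1957·(-218) = 19.
Scale by -3382/19 = -178: (a₀, b₀) = (-8010, 38804).
General solution: a = -8010 + 103t, b = 38804 - 499t for integer t.
a ≥ 0: smallest is -8010 mod 103 = 24 (at t = 78), with b = -118.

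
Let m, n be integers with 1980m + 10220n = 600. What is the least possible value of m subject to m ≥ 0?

gcd(10220, 1980) = 20  (10220 = 5·1980 + 320, 1980 = 6·320 + 60, 320 = 5·60 + 20, 60 = 3·20).
20 divides 600, so solutions exist.
Back-substituting, 1980·(-160) + 10220·(31) = 20.
Scale by 600/20 = 30: (m₀, n₀) = (-4800, 930).
General solution: m = -4800 + 511t, n = 930 - 99t for integer t.
m ≥ 0: smallest is -4800 mod 511 = 310 (at t = 10), with n = -60.

310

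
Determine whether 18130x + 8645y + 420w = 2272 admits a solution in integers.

gcd(18130, 8645) = 35.
gcd(35, 420) = 35.
35 does not divide 2272 (remainder 32), so no integer solutions.

no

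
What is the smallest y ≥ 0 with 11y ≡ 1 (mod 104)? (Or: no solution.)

gcd(104, 11):
  104 = 9·11 + 5
  11 = 2·5 + 1
  5 = 5·1
so gcd(104, 11) = 1.
1 divides 1, so solutions exist.
Back-substitute for Bézout coefficients:
  1 = 11 - 2·5
  ... = 11·(19) + 104·(-2)
So 11·(19) ≡ 1 (mod 104); multiply by 1: y ≡ 19 (mod 104).
Smallest nonnegative: y = 19 mod 104 = 19.

19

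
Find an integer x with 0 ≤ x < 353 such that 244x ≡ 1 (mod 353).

68

gcd(353, 244) = 1.
By Bézout, 244*(68) + 353*(-47) = 1.
So 244*68 ≡ 1 (mod 353), and 68 mod 353 = 68.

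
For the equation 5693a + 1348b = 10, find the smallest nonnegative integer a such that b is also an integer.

318

gcd(5693, 1348) = 1  (5693 = 4*1348 + 301, 1348 = 4*301 + 144, 301 = 2*144 + 13, 144 = 11*13 + 1, 13 = 13*1).
1 divides 10, so solutions exist.
Back-substituting, 5693*(-103) + 1348*(435) = 1.
Scale by 10/1 = 10: (a₀, b₀) = (-1030, 4350).
General solution: a = -1030 + 1348t, b = 4350 - 5693t for integer t.
a ≥ 0: smallest is -1030 mod 1348 = 318 (at t = 1), with b = -1343.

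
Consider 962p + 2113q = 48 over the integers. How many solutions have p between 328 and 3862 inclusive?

gcd(2113, 962):
  2113 = 2×962 + 189
  962 = 5×189 + 17
  189 = 11×17 + 2
  17 = 8×2 + 1
  2 = 2×1
so gcd(2113, 962) = 1.
Back-substitute for Bézout coefficients:
  1 = 17 - 8×2
  ... = 962×(995) + 2113×(-453)
Scale by 48: particular solution (47760, -21744); reduce p mod 2113: (1274, -580).
General solution: p = 1274 + 2113t, q = -580 - 962t for integer t.
328 ≤ 1274 + 2113t ≤ 3862 gives t ∈ [0, 1], which is 2 values.

2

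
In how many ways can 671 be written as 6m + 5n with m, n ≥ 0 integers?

23

gcd(6, 5) = 1  (6 = 1×5 + 1, 5 = 5×1).
Back-substituting, 6×(1) + 5×(-1) = 1.
Scale by 671: one solution is (671, -671). Reduce m mod 5: (1, 133).
General: m = 1 + 5t, n = 133 - 6t.
m ≥ 0 ⇒ t ≥ 0; n ≥ 0 ⇒ t ≤ 22. So t ∈ [0, 22]: 23 solutions.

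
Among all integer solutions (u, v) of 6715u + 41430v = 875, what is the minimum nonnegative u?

gcd(41430, 6715):
  41430 = 6×6715 + 1140
  6715 = 5×1140 + 1015
  1140 = 1×1015 + 125
  1015 = 8×125 + 15
  125 = 8×15 + 5
  15 = 3×5
so gcd(41430, 6715) = 5.
5 divides 875, so solutions exist.
Back-substitute for Bézout coefficients:
  5 = 125 - 8×15
  ... = 6715×(-2653) + 41430×(430)
Scale by 875/5 = 175: (u₀, v₀) = (-464275, 75250).
General solution: u = -464275 + 8286t, v = 75250 - 1343t for integer t.
u ≥ 0: smallest is -464275 mod 8286 = 8027 (at t = 57), with v = -1301.

8027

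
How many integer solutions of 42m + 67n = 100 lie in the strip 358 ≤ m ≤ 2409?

31

gcd(67, 42) = 1  (67 = 1·42 + 25, 42 = 1·25 + 17, 25 = 1·17 + 8, 17 = 2·8 + 1, 8 = 8·1).
Back-substituting, 42·(8) + 67·(-5) = 1.
Scale by 100: particular solution (800, -500); reduce m mod 67: (63, -38).
General solution: m = 63 + 67t, n = -38 - 42t for integer t.
358 ≤ 63 + 67t ≤ 2409 gives t ∈ [5, 35], which is 31 values.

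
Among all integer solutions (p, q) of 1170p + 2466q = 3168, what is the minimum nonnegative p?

gcd(2466, 1170) = 18  (2466 = 2·1170 + 126, 1170 = 9·126 + 36, 126 = 3·36 + 18, 36 = 2·18).
18 divides 3168, so solutions exist.
Back-substituting, 1170·(-59) + 2466·(28) = 18.
Scale by 3168/18 = 176: (p₀, q₀) = (-10384, 4928).
General solution: p = -10384 + 137t, q = 4928 - 65t for integer t.
p ≥ 0: smallest is -10384 mod 137 = 28 (at t = 76), with q = -12.

28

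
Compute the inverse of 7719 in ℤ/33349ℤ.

29236

gcd(33349, 7719) = 1.
By Bézout, 7719·(-4113) + 33349·(952) = 1.
So 7719·-4113 ≡ 1 (mod 33349), and -4113 mod 33349 = 29236.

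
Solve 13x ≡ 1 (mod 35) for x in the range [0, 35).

27

gcd(35, 13):
  35 = 2×13 + 9
  13 = 1×9 + 4
  9 = 2×4 + 1
  4 = 4×1
so gcd(35, 13) = 1.
Back-substitute for Bézout coefficients:
  1 = 9 - 2×4
  ... = 13×(-8) + 35×(3)
So 13×-8 ≡ 1 (mod 35), and -8 mod 35 = 27.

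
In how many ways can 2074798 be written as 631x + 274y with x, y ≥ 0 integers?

gcd(631, 274) = 1.
By Bézout, 631×(-33) + 274×(76) = 1.
One solution: (156, 7213).
General: x = 156 + 274t, y = 7213 - 631t.
x ≥ 0 ⇒ t ≥ 0; y ≥ 0 ⇒ t ≤ 11. So t ∈ [0, 11]: 12 solutions.

12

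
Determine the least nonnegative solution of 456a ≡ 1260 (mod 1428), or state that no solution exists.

gcd(1428, 456) = 12.
12 divides 1260, so solutions exist.
By Bézout, 456·(47) + 1428·(-15) = 12.
So 456·(47) ≡ 12 (mod 1428); multiply by 105: a ≡ 4935 (mod 119).
Smallest nonnegative: a = 4935 mod 119 = 56.

56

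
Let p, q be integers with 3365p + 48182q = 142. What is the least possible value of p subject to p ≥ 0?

33348

gcd(48182, 3365) = 1.
1 divides 142, so solutions exist.
By Bézout, 3365*(-11641) + 48182*(813) = 1.
Scale by 142/1 = 142: (p₀, q₀) = (-1653022, 115446).
General solution: p = -1653022 + 48182t, q = 115446 - 3365t for integer t.
p ≥ 0: smallest is -1653022 mod 48182 = 33348 (at t = 35), with q = -2329.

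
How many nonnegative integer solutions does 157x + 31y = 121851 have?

25

gcd(157, 31) = 1.
By Bézout, 157×(-15) + 31×(76) = 1.
One solution: (26, 3799).
General: x = 26 + 31t, y = 3799 - 157t.
x ≥ 0 ⇒ t ≥ 0; y ≥ 0 ⇒ t ≤ 24. So t ∈ [0, 24]: 25 solutions.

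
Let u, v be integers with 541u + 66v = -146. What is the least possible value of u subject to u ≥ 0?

gcd(541, 66):
  541 = 8×66 + 13
  66 = 5×13 + 1
  13 = 13×1
so gcd(541, 66) = 1.
1 divides -146, so solutions exist.
Back-substitute for Bézout coefficients:
  1 = 66 - 5×13
  ... = 541×(-5) + 66×(41)
Scale by -146/1 = -146: (u₀, v₀) = (730, -5986).
General solution: u = 730 + 66t, v = -5986 - 541t for integer t.
u ≥ 0: smallest is 730 mod 66 = 4 (at t = -11), with v = -35.

4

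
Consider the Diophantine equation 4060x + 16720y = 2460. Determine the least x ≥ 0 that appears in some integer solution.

gcd(16720, 4060):
  16720 = 4*4060 + 480
  4060 = 8*480 + 220
  480 = 2*220 + 40
  220 = 5*40 + 20
  40 = 2*20
so gcd(16720, 4060) = 20.
20 divides 2460, so solutions exist.
Back-substitute for Bézout coefficients:
  20 = 220 - 5*40
  ... = 4060*(383) + 16720*(-93)
Scale by 2460/20 = 123: (x₀, y₀) = (47109, -11439).
General solution: x = 47109 + 836t, y = -11439 - 203t for integer t.
x ≥ 0: smallest is 47109 mod 836 = 293 (at t = -56), with y = -71.

293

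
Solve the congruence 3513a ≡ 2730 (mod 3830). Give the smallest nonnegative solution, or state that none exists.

gcd(3830, 3513) = 1  (3830 = 1×3513 + 317, 3513 = 11×317 + 26, 317 = 12×26 + 5, 26 = 5×5 + 1, 5 = 5×1).
1 divides 2730, so solutions exist.
Back-substituting, 3513×(737) + 3830×(-676) = 1.
So 3513×(737) ≡ 1 (mod 3830); multiply by 2730: a ≡ 2012010 (mod 3830).
Smallest nonnegative: a = 2012010 mod 3830 = 1260.

1260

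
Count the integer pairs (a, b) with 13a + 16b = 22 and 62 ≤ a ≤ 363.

19

gcd(16, 13) = 1  (16 = 1*13 + 3, 13 = 4*3 + 1, 3 = 3*1).
Back-substituting, 13*(5) + 16*(-4) = 1.
Scale by 22: particular solution (110, -88); reduce a mod 16: (14, -10).
General solution: a = 14 + 16t, b = -10 - 13t for integer t.
62 ≤ 14 + 16t ≤ 363 gives t ∈ [3, 21], which is 19 values.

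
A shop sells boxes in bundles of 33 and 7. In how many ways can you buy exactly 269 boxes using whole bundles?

Need nonnegative integers with 33j + 7k = 269.
gcd(33, 7) = 1, and 33·(3) + 7·(-14) = 1.
So (j₀, k₀) = (807, -3766); general j = 807 + 7t, k = -3766 - 33t.
j ≥ 0 ⇒ t ≥ -115; k ≥ 0 ⇒ t ≤ -115. That's 1 value of t.

1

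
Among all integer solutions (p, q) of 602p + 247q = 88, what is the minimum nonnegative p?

gcd(602, 247):
  602 = 2·247 + 108
  247 = 2·108 + 31
  108 = 3·31 + 15
  31 = 2·15 + 1
  15 = 15·1
so gcd(602, 247) = 1.
1 divides 88, so solutions exist.
Back-substitute for Bézout coefficients:
  1 = 31 - 2·15
  ... = 602·(-16) + 247·(39)
Scale by 88/1 = 88: (p₀, q₀) = (-1408, 3432).
General solution: p = -1408 + 247t, q = 3432 - 602t for integer t.
p ≥ 0: smallest is -1408 mod 247 = 74 (at t = 6), with q = -180.

74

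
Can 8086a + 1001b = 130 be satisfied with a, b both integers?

yes

gcd(8086, 1001) = 13  (8086 = 8·1001 + 78, 1001 = 12·78 + 65, 78 = 1·65 + 13, 65 = 5·13).
13 divides 130, so integer solutions exist.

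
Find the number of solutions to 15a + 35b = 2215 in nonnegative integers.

gcd(35, 15) = 5  (35 = 2*15 + 5, 15 = 3*5).
Back-substituting, 15*(-2) + 35*(1) = 5.
Scale by 443: one solution is (-886, 443). Reduce a mod 7: (3, 62).
General: a = 3 + 7t, b = 62 - 3t.
a ≥ 0 ⇒ t ≥ 0; b ≥ 0 ⇒ t ≤ 20. So t ∈ [0, 20]: 21 solutions.

21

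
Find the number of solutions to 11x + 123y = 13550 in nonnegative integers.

10

gcd(123, 11):
  123 = 11·11 + 2
  11 = 5·2 + 1
  2 = 2·1
so gcd(123, 11) = 1.
Back-substitute for Bézout coefficients:
  1 = 11 - 5·2
  ... = 11·(56) + 123·(-5)
Scale by 13550: one solution is (758800, -67750). Reduce x mod 123: (13, 109).
General: x = 13 + 123t, y = 109 - 11t.
x ≥ 0 ⇒ t ≥ 0; y ≥ 0 ⇒ t ≤ 9. So t ∈ [0, 9]: 10 solutions.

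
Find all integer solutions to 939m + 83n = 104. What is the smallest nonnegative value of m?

gcd(939, 83) = 1  (939 = 11*83 + 26, 83 = 3*26 + 5, 26 = 5*5 + 1, 5 = 5*1).
1 divides 104, so solutions exist.
Back-substituting, 939*(16) + 83*(-181) = 1.
Scale by 104/1 = 104: (m₀, n₀) = (1664, -18824).
General solution: m = 1664 + 83t, n = -18824 - 939t for integer t.
m ≥ 0: smallest is 1664 mod 83 = 4 (at t = -20), with n = -44.

4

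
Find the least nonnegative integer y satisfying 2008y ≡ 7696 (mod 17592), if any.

gcd(17592, 2008):
  17592 = 8*2008 + 1528
  2008 = 1*1528 + 480
  1528 = 3*480 + 88
  480 = 5*88 + 40
  88 = 2*40 + 8
  40 = 5*8
so gcd(17592, 2008) = 8.
8 divides 7696, so solutions exist.
Back-substitute for Bézout coefficients:
  8 = 88 - 2*40
  ... = 2008*(-403) + 17592*(46)
So 2008*(-403) ≡ 8 (mod 17592); multiply by 962: y ≡ -387686 (mod 2199).
Smallest nonnegative: y = -387686 mod 2199 = 1537.

1537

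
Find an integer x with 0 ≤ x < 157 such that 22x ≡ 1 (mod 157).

gcd(157, 22) = 1.
By Bézout, 22×(50) + 157×(-7) = 1.
So 22×50 ≡ 1 (mod 157), and 50 mod 157 = 50.

50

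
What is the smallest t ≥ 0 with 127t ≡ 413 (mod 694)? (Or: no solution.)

659

gcd(694, 127):
  694 = 5×127 + 59
  127 = 2×59 + 9
  59 = 6×9 + 5
  9 = 1×5 + 4
  5 = 1×4 + 1
  4 = 4×1
so gcd(694, 127) = 1.
1 divides 413, so solutions exist.
Back-substitute for Bézout coefficients:
  1 = 5 - 1×4
  ... = 127×(-153) + 694×(28)
So 127×(-153) ≡ 1 (mod 694); multiply by 413: t ≡ -63189 (mod 694).
Smallest nonnegative: t = -63189 mod 694 = 659.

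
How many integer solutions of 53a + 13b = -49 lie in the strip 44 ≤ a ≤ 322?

21

gcd(53, 13) = 1  (53 = 4·13 + 1, 13 = 13·1).
Back-substituting, 53·(1) + 13·(-4) = 1.
Scale by -49: particular solution (-49, 196); reduce a mod 13: (3, -16).
General solution: a = 3 + 13t, b = -16 - 53t for integer t.
44 ≤ 3 + 13t ≤ 322 gives t ∈ [4, 24], which is 21 values.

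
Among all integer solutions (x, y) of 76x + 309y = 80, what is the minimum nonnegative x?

245

gcd(309, 76):
  309 = 4*76 + 5
  76 = 15*5 + 1
  5 = 5*1
so gcd(309, 76) = 1.
1 divides 80, so solutions exist.
Back-substitute for Bézout coefficients:
  1 = 76 - 15*5
  ... = 76*(61) + 309*(-15)
Scale by 80/1 = 80: (x₀, y₀) = (4880, -1200).
General solution: x = 4880 + 309t, y = -1200 - 76t for integer t.
x ≥ 0: smallest is 4880 mod 309 = 245 (at t = -15), with y = -60.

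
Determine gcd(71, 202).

1

gcd(202, 71):
  202 = 2×71 + 60
  71 = 1×60 + 11
  60 = 5×11 + 5
  11 = 2×5 + 1
  5 = 5×1
so gcd(202, 71) = 1.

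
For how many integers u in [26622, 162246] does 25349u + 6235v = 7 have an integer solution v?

21

gcd(25349, 6235):
  25349 = 4·6235 + 409
  6235 = 15·409 + 100
  409 = 4·100 + 9
  100 = 11·9 + 1
  9 = 9·1
so gcd(25349, 6235) = 1.
Back-substitute for Bézout coefficients:
  1 = 100 - 11·9
  ... = 25349·(-686) + 6235·(2789)
Scale by 7: particular solution (-4802, 19523); reduce u mod 6235: (1433, -5826).
General solution: u = 1433 + 6235t, v = -5826 - 25349t for integer t.
26622 ≤ 1433 + 6235t ≤ 162246 gives t ∈ [5, 25], which is 21 values.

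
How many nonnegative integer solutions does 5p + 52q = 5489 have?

21

gcd(52, 5):
  52 = 10·5 + 2
  5 = 2·2 + 1
  2 = 2·1
so gcd(52, 5) = 1.
Back-substitute for Bézout coefficients:
  1 = 5 - 2·2
  ... = 5·(21) + 52·(-2)
Scale by 5489: one solution is (115269, -10978). Reduce p mod 52: (37, 102).
General: p = 37 + 52t, q = 102 - 5t.
p ≥ 0 ⇒ t ≥ 0; q ≥ 0 ⇒ t ≤ 20. So t ∈ [0, 20]: 21 solutions.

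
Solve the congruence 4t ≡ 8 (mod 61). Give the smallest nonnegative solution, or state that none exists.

2

gcd(61, 4):
  61 = 15·4 + 1
  4 = 4·1
so gcd(61, 4) = 1.
1 divides 8, so solutions exist.
Back-substitute for Bézout coefficients:
  1 = 61 - 15·4
  ... = 4·(-15) + 61·(1)
So 4·(-15) ≡ 1 (mod 61); multiply by 8: t ≡ -120 (mod 61).
Smallest nonnegative: t = -120 mod 61 = 2.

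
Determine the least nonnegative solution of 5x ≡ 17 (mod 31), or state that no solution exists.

gcd(31, 5):
  31 = 6×5 + 1
  5 = 5×1
so gcd(31, 5) = 1.
1 divides 17, so solutions exist.
Back-substitute for Bézout coefficients:
  1 = 31 - 6×5
  ... = 5×(-6) + 31×(1)
So 5×(-6) ≡ 1 (mod 31); multiply by 17: x ≡ -102 (mod 31).
Smallest nonnegative: x = -102 mod 31 = 22.

22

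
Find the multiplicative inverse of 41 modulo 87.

gcd(87, 41) = 1.
By Bézout, 41·(17) + 87·(-8) = 1.
So 41·17 ≡ 1 (mod 87), and 17 mod 87 = 17.

17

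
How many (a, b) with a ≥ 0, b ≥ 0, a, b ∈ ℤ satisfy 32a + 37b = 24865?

21

gcd(37, 32) = 1.
By Bézout, 32×(-15) + 37×(13) = 1.
One solution: (22, 653).
General: a = 22 + 37t, b = 653 - 32t.
a ≥ 0 ⇒ t ≥ 0; b ≥ 0 ⇒ t ≤ 20. So t ∈ [0, 20]: 21 solutions.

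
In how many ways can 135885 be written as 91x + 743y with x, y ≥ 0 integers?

gcd(743, 91):
  743 = 8×91 + 15
  91 = 6×15 + 1
  15 = 15×1
so gcd(743, 91) = 1.
Back-substitute for Bézout coefficients:
  1 = 91 - 6×15
  ... = 91×(49) + 743×(-6)
Scale by 135885: one solution is (6658365, -815310). Reduce x mod 743: (342, 141).
General: x = 342 + 743t, y = 141 - 91t.
x ≥ 0 ⇒ t ≥ 0; y ≥ 0 ⇒ t ≤ 1. So t ∈ [0, 1]: 2 solutions.

2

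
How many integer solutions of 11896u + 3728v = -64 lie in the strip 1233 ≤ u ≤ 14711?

29

gcd(11896, 3728) = 8  (11896 = 3×3728 + 712, 3728 = 5×712 + 168, 712 = 4×168 + 40, 168 = 4×40 + 8, 40 = 5×8).
Back-substituting, 11896×(-89) + 3728×(284) = 8.
Scale by -8: particular solution (712, -2272); reduce u mod 466: (246, -785).
General solution: u = 246 + 466t, v = -785 - 1487t for integer t.
1233 ≤ 246 + 466t ≤ 14711 gives t ∈ [3, 31], which is 29 values.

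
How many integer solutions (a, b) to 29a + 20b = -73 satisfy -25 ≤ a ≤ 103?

7

gcd(29, 20) = 1  (29 = 1*20 + 9, 20 = 2*9 + 2, 9 = 4*2 + 1, 2 = 2*1).
Back-substituting, 29*(9) + 20*(-13) = 1.
Scale by -73: particular solution (-657, 949); reduce a mod 20: (3, -8).
General solution: a = 3 + 20t, b = -8 - 29t for integer t.
-25 ≤ 3 + 20t ≤ 103 gives t ∈ [-1, 5], which is 7 values.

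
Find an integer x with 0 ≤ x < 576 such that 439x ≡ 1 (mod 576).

gcd(576, 439) = 1  (576 = 1×439 + 137, 439 = 3×137 + 28, 137 = 4×28 + 25, 28 = 1×25 + 3, 25 = 8×3 + 1, 3 = 3×1).
Back-substituting, 439×(-185) + 576×(141) = 1.
So 439×-185 ≡ 1 (mod 576), and -185 mod 576 = 391.

391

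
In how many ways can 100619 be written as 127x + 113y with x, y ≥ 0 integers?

7

gcd(127, 113) = 1  (127 = 1*113 + 14, 113 = 8*14 + 1, 14 = 14*1).
Back-substituting, 127*(-8) + 113*(9) = 1.
Scale by 100619: one solution is (-804952, 905571). Reduce x mod 113: (60, 823).
General: x = 60 + 113t, y = 823 - 127t.
x ≥ 0 ⇒ t ≥ 0; y ≥ 0 ⇒ t ≤ 6. So t ∈ [0, 6]: 7 solutions.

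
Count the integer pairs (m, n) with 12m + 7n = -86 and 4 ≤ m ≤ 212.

30

gcd(12, 7):
  12 = 1·7 + 5
  7 = 1·5 + 2
  5 = 2·2 + 1
  2 = 2·1
so gcd(12, 7) = 1.
Back-substitute for Bézout coefficients:
  1 = 5 - 2·2
  ... = 12·(3) + 7·(-5)
Scale by -86: particular solution (-258, 430); reduce m mod 7: (1, -14).
General solution: m = 1 + 7t, n = -14 - 12t for integer t.
4 ≤ 1 + 7t ≤ 212 gives t ∈ [1, 30], which is 30 values.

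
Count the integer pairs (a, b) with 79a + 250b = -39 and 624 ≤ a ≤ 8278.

31

gcd(250, 79):
  250 = 3·79 + 13
  79 = 6·13 + 1
  13 = 13·1
so gcd(250, 79) = 1.
Back-substitute for Bézout coefficients:
  1 = 79 - 6·13
  ... = 79·(19) + 250·(-6)
Scale by -39: particular solution (-741, 234); reduce a mod 250: (9, -3).
General solution: a = 9 + 250t, b = -3 - 79t for integer t.
624 ≤ 9 + 250t ≤ 8278 gives t ∈ [3, 33], which is 31 values.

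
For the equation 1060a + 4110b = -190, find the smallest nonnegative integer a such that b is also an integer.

gcd(4110, 1060) = 10  (4110 = 3*1060 + 930, 1060 = 1*930 + 130, 930 = 7*130 + 20, 130 = 6*20 + 10, 20 = 2*10).
10 divides -190, so solutions exist.
Back-substituting, 1060*(190) + 4110*(-49) = 10.
Scale by -190/10 = -19: (a₀, b₀) = (-3610, 931).
General solution: a = -3610 + 411t, b = 931 - 106t for integer t.
a ≥ 0: smallest is -3610 mod 411 = 89 (at t = 9), with b = -23.

89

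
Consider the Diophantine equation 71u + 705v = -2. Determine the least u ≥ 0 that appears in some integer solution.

gcd(705, 71):
  705 = 9*71 + 66
  71 = 1*66 + 5
  66 = 13*5 + 1
  5 = 5*1
so gcd(705, 71) = 1.
1 divides -2, so solutions exist.
Back-substitute for Bézout coefficients:
  1 = 66 - 13*5
  ... = 71*(-139) + 705*(14)
Scale by -2/1 = -2: (u₀, v₀) = (278, -28).
General solution: u = 278 + 705t, v = -28 - 71t for integer t.
u ≥ 0: smallest is 278 mod 705 = 278 (at t = 0), with v = -28.

278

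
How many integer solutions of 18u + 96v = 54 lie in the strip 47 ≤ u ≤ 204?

10

gcd(96, 18):
  96 = 5×18 + 6
  18 = 3×6
so gcd(96, 18) = 6.
Back-substitute for Bézout coefficients:
  6 = 96 - 5×18
  ... = 18×(-5) + 96×(1)
Scale by 9: particular solution (-45, 9); reduce u mod 16: (3, 0).
General solution: u = 3 + 16t, v = 0 - 3t for integer t.
47 ≤ 3 + 16t ≤ 204 gives t ∈ [3, 12], which is 10 values.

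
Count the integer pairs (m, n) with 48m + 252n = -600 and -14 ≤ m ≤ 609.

30

gcd(252, 48) = 12.
By Bézout, 48·(-5) + 252·(1) = 12.
Particular solution: (19, -6).
General solution: m = 19 + 21t, n = -6 - 4t for integer t.
-14 ≤ 19 + 21t ≤ 609 gives t ∈ [-1, 28], which is 30 values.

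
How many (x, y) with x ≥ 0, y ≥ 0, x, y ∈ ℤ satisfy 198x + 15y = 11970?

13

gcd(198, 15) = 3  (198 = 13*15 + 3, 15 = 5*3).
Back-substituting, 198*(1) + 15*(-13) = 3.
Scale by 3990: one solution is (3990, -51870). Reduce x mod 5: (0, 798).
General: x = 0 + 5t, y = 798 - 66t.
x ≥ 0 ⇒ t ≥ 0; y ≥ 0 ⇒ t ≤ 12. So t ∈ [0, 12]: 13 solutions.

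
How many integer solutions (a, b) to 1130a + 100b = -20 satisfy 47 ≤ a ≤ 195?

14

gcd(1130, 100) = 10.
By Bézout, 1130*(-3) + 100*(34) = 10.
Particular solution: (6, -68).
General solution: a = 6 + 10t, b = -68 - 113t for integer t.
47 ≤ 6 + 10t ≤ 195 gives t ∈ [5, 18], which is 14 values.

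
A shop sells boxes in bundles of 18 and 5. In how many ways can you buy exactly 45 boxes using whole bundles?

Need nonnegative integers with 18j + 5k = 45.
gcd(18, 5) = 1, and 18·(2) + 5·(-7) = 1.
So (j₀, k₀) = (90, -315); general j = 90 + 5t, k = -315 - 18t.
j ≥ 0 ⇒ t ≥ -18; k ≥ 0 ⇒ t ≤ -18. That's 1 value of t.

1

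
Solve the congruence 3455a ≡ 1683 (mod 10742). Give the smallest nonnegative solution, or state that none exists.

4745

gcd(10742, 3455) = 1  (10742 = 3×3455 + 377, 3455 = 9×377 + 62, 377 = 6×62 + 5, 62 = 12×5 + 2, 5 = 2×2 + 1, 2 = 2×1).
1 divides 1683, so solutions exist.
Back-substituting, 3455×(-4331) + 10742×(1393) = 1.
So 3455×(-4331) ≡ 1 (mod 10742); multiply by 1683: a ≡ -7289073 (mod 10742).
Smallest nonnegative: a = -7289073 mod 10742 = 4745.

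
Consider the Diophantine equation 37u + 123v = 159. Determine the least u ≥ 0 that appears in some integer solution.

gcd(123, 37):
  123 = 3·37 + 12
  37 = 3·12 + 1
  12 = 12·1
so gcd(123, 37) = 1.
1 divides 159, so solutions exist.
Back-substitute for Bézout coefficients:
  1 = 37 - 3·12
  ... = 37·(10) + 123·(-3)
Scale by 159/1 = 159: (u₀, v₀) = (1590, -477).
General solution: u = 1590 + 123t, v = -477 - 37t for integer t.
u ≥ 0: smallest is 1590 mod 123 = 114 (at t = -12), with v = -33.

114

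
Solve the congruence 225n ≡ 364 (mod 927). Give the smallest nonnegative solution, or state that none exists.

gcd(927, 225):
  927 = 4*225 + 27
  225 = 8*27 + 9
  27 = 3*9
so gcd(927, 225) = 9.
9 does not divide 364, so the congruence has no solution.

no solution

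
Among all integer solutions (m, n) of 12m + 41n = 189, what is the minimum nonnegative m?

26

gcd(41, 12):
  41 = 3·12 + 5
  12 = 2·5 + 2
  5 = 2·2 + 1
  2 = 2·1
so gcd(41, 12) = 1.
1 divides 189, so solutions exist.
Back-substitute for Bézout coefficients:
  1 = 5 - 2·2
  ... = 12·(-17) + 41·(5)
Scale by 189/1 = 189: (m₀, n₀) = (-3213, 945).
General solution: m = -3213 + 41t, n = 945 - 12t for integer t.
m ≥ 0: smallest is -3213 mod 41 = 26 (at t = 79), with n = -3.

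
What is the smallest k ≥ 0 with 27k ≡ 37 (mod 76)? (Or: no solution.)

gcd(76, 27) = 1  (76 = 2×27 + 22, 27 = 1×22 + 5, 22 = 4×5 + 2, 5 = 2×2 + 1, 2 = 2×1).
1 divides 37, so solutions exist.
Back-substituting, 27×(31) + 76×(-11) = 1.
So 27×(31) ≡ 1 (mod 76); multiply by 37: k ≡ 1147 (mod 76).
Smallest nonnegative: k = 1147 mod 76 = 7.

7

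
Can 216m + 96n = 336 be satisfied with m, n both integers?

gcd(216, 96) = 24.
24 divides 336, so integer solutions exist.

yes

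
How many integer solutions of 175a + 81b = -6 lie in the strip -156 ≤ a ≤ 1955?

26

gcd(175, 81):
  175 = 2·81 + 13
  81 = 6·13 + 3
  13 = 4·3 + 1
  3 = 3·1
so gcd(175, 81) = 1.
Back-substitute for Bézout coefficients:
  1 = 13 - 4·3
  ... = 175·(25) + 81·(-54)
Scale by -6: particular solution (-150, 324); reduce a mod 81: (12, -26).
General solution: a = 12 + 81t, b = -26 - 175t for integer t.
-156 ≤ 12 + 81t ≤ 1955 gives t ∈ [-2, 23], which is 26 values.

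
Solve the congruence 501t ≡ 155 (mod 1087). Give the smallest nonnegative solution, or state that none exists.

gcd(1087, 501) = 1  (1087 = 2*501 + 85, 501 = 5*85 + 76, 85 = 1*76 + 9, 76 = 8*9 + 4, 9 = 2*4 + 1, 4 = 4*1).
1 divides 155, so solutions exist.
Back-substituting, 501*(-243) + 1087*(112) = 1.
So 501*(-243) ≡ 1 (mod 1087); multiply by 155: t ≡ -37665 (mod 1087).
Smallest nonnegative: t = -37665 mod 1087 = 380.

380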